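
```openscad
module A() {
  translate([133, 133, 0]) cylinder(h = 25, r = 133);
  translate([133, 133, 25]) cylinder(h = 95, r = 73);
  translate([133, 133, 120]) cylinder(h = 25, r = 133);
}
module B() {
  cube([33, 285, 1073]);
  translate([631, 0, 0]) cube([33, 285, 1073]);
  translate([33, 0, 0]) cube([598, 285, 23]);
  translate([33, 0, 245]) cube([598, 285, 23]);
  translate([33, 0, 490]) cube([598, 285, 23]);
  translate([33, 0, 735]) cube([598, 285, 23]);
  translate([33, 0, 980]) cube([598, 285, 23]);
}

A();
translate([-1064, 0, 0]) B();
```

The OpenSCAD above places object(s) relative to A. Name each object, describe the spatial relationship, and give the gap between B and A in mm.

The bookshelf's nearest face is 400 mm from the spool's −x face.

A is a spool. B is a bookshelf. The bookshelf is on the floor beside the spool on its −x side. The gap between the bookshelf and the spool is 400 mm.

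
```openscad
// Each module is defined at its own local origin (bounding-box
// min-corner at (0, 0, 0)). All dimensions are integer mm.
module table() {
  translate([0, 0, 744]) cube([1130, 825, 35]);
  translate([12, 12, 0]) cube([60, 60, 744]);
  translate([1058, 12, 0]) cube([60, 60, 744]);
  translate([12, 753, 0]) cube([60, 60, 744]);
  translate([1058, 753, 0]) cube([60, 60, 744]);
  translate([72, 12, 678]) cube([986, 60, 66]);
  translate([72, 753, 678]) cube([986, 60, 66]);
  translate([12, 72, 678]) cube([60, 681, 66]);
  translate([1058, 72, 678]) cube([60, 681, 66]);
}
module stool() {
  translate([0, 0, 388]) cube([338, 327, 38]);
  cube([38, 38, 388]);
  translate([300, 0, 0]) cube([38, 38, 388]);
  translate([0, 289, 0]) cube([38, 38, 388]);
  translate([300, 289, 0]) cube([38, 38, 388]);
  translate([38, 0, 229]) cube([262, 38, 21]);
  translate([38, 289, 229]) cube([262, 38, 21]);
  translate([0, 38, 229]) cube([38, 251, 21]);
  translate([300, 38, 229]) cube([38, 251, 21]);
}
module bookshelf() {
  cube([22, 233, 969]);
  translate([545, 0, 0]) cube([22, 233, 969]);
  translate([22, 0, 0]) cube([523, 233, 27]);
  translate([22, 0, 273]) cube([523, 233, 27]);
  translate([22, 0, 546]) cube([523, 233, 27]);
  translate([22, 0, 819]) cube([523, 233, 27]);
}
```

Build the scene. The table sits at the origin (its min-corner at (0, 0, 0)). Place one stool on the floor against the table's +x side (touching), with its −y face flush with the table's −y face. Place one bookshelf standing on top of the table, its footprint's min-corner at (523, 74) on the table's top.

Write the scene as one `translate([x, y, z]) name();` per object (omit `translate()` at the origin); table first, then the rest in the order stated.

table();
translate([1130, 0, 0]) stool();
translate([523, 74, 779]) bookshelf();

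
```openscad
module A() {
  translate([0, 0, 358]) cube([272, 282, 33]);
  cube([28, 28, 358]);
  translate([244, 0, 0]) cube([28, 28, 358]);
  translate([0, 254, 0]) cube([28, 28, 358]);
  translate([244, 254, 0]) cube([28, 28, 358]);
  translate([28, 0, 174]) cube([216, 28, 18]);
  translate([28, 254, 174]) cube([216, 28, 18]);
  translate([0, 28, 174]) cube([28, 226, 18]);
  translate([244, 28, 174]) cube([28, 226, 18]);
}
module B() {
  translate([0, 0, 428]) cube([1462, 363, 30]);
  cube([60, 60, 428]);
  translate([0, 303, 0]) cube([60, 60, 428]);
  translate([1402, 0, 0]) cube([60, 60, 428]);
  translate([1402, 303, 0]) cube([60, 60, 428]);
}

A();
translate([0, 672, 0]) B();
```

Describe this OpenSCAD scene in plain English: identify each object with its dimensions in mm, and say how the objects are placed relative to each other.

A is a four-legged stool. The seat is a 272×282×33 mm slab whose top surface is at z = 391 mm; four square legs, each 28×28 mm in cross-section, run from the floor (z = 0) to the underside of the seat, each flush with a corner of the seat. Four stretchers, 28 mm wide and 18 mm tall, connect adjacent legs with their undersides at z = 174 mm, each running between the inner faces of the legs it joins and aligned with the legs' outer faces on the other axis.

B is a bench: a 1462×363 mm seat slab, 30 mm thick, top at z = 458 mm, on four 60×60 mm square legs flush with the seat corners and standing on z = 0.

The bench is on the floor beside the stool on its +y side.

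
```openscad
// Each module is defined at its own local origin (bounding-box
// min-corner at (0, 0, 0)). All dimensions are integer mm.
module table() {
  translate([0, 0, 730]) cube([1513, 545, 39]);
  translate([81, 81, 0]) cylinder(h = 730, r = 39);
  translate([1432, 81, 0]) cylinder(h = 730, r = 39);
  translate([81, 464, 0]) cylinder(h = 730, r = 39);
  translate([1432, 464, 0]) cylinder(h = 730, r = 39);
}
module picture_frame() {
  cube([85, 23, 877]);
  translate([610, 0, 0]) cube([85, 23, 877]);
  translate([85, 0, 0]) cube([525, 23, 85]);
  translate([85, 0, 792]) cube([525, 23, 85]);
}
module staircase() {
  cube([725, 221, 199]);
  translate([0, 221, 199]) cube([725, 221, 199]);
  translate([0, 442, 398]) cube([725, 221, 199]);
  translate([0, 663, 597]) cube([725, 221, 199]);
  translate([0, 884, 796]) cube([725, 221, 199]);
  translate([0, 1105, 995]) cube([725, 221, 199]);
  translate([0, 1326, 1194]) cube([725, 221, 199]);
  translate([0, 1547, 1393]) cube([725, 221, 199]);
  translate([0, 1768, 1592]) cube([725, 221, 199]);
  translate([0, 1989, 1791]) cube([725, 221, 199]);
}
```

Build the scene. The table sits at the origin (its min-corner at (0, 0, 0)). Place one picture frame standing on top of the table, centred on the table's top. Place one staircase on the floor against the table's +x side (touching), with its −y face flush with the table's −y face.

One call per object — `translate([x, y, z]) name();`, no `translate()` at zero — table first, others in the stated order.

table();
translate([409, 261, 769]) picture_frame();
translate([1513, 0, 0]) staircase();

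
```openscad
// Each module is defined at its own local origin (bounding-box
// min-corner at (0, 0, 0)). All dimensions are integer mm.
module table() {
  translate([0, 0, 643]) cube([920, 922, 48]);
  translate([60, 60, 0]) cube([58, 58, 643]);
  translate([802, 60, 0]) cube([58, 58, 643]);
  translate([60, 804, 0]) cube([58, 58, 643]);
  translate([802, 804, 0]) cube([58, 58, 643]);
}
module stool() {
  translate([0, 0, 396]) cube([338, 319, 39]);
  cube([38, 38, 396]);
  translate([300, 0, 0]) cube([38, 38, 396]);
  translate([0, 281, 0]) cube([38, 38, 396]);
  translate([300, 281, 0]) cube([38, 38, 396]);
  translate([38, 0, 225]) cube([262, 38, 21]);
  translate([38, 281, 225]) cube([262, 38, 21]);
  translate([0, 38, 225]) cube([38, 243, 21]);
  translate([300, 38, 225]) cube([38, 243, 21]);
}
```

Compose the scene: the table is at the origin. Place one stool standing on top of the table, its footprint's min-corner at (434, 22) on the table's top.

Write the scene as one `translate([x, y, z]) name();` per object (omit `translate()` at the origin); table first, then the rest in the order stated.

table();
translate([434, 22, 691]) stool();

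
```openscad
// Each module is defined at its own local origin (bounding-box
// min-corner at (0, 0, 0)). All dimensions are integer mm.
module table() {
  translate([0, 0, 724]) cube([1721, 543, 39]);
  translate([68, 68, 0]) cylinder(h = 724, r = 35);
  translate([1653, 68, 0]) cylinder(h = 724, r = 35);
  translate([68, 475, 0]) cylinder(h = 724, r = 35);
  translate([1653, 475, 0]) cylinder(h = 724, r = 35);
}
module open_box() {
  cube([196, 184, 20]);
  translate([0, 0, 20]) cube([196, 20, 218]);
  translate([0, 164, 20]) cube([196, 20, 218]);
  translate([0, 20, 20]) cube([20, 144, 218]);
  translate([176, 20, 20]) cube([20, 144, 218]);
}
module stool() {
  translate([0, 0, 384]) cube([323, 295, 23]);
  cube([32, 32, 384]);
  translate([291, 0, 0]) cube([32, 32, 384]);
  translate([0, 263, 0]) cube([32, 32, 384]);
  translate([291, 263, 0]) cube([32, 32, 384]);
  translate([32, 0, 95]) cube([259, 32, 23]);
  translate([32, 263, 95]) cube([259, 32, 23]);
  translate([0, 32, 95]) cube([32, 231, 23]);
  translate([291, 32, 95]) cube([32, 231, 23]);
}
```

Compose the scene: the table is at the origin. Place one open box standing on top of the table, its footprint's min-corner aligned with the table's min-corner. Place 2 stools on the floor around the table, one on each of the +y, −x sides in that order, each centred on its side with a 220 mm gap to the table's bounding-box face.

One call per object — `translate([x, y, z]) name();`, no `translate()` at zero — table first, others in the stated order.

table();
translate([0, 0, 763]) open_box();
translate([699, 763, 0]) stool();
translate([-543, 124, 0]) stool();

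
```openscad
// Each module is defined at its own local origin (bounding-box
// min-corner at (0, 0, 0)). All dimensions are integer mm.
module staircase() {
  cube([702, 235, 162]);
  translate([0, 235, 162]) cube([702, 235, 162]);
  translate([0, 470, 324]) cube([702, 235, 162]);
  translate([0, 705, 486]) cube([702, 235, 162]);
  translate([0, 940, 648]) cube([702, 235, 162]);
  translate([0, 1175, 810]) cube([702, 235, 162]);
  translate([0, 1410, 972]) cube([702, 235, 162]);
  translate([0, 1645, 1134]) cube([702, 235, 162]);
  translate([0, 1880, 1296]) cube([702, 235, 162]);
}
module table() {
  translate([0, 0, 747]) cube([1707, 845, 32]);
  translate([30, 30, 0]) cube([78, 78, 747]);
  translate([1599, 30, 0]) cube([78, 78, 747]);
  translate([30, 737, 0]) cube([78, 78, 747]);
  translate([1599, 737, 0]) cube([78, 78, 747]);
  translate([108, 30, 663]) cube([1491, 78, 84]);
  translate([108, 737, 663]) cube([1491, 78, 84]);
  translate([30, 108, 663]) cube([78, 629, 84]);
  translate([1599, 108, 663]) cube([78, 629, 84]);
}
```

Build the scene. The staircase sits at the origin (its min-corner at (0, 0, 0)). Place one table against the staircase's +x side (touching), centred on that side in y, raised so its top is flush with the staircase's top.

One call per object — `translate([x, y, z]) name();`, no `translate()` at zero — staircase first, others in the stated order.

staircase();
translate([702, 635, 679]) table();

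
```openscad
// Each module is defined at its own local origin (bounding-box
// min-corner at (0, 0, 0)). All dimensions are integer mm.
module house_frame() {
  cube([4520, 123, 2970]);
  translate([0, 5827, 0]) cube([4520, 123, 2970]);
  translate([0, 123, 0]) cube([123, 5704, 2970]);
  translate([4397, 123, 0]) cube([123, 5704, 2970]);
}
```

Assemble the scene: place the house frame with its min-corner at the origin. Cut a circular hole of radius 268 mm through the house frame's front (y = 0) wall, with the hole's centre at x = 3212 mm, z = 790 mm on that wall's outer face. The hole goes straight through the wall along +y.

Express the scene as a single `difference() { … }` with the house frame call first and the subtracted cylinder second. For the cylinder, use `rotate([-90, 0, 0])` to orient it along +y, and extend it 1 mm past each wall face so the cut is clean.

difference() {
  house_frame();
  translate([3212, -1, 790]) rotate([-90, 0, 0]) cylinder(h = 125, r = 268);
}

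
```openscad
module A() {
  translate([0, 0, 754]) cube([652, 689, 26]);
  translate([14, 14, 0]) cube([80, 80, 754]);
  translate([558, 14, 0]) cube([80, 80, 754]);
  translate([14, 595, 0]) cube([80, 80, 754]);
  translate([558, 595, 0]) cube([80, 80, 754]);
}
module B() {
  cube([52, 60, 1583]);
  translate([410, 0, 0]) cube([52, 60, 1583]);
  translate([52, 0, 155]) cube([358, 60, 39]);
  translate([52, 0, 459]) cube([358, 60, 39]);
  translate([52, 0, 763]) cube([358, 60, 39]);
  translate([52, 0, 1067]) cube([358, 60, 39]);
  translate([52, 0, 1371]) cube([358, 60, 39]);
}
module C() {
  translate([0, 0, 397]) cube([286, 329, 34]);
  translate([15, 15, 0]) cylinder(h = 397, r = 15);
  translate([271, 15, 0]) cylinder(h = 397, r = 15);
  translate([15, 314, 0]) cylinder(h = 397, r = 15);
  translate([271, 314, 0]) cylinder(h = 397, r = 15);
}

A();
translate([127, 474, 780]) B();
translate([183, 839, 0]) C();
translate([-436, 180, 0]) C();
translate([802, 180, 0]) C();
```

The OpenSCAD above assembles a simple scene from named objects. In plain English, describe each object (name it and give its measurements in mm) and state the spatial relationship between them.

A is a table with a 652×689 mm rectangular top, 26 mm thick, top surface at z = 780 mm, supported by four 80×80 mm square legs, each inset 14 mm from the nearest pair of top edges, running from the floor.

B is a wooden ladder with two side rails of 52×60 mm section and 1583 mm height, set 462 mm apart overall. Between them run 5 rectangular rungs (60 mm deep, 39 mm thick), front faces flush with the rails' −y face. The bottom of the first rung is 155 mm above the floor and each subsequent rung is 304 mm higher than the one below.

C is a four-legged stool. The seat is 286×329 mm, 34 mm thick, top at z = 431 mm. It stands on four round legs, each 30 mm in diameter, from z = 0 to the seat underside, each leg's axis is inset half a diameter from the nearest pair of seat edges (so the leg's bounding box is flush with the corner).

The ladder is on top of the table. Three stools sit around the table at the +y, −x, +x sides.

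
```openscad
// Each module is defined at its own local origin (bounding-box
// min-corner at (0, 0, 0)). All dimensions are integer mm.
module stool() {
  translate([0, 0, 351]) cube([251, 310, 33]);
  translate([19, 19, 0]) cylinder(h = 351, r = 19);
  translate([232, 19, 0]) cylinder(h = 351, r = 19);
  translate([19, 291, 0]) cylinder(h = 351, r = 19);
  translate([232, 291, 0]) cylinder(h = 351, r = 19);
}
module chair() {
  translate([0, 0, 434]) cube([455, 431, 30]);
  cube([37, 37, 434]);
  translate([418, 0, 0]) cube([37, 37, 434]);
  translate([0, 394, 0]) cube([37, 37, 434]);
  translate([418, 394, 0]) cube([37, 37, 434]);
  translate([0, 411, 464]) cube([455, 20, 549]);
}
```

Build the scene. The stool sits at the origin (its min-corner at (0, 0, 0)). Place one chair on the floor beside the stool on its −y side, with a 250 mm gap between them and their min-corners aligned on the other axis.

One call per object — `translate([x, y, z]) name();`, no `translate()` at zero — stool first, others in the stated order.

stool();
translate([0, -681, 0]) chair();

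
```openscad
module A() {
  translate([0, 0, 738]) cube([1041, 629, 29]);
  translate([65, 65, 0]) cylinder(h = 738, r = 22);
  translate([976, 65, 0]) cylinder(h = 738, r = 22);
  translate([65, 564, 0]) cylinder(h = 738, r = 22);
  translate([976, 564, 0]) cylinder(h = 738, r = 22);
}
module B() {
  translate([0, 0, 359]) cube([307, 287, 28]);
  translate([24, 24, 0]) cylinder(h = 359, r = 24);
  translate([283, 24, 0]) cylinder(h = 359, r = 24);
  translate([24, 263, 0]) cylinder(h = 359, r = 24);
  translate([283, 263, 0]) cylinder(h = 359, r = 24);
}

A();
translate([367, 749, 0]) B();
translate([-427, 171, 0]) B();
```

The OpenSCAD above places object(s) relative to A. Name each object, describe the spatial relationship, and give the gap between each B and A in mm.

Each stool's nearest face is 120 mm from the table's bounding box.

A is a table. B is a stool. Two stools sit around the table at the +y, −x sides. The gap between each stool and the table is 120 mm.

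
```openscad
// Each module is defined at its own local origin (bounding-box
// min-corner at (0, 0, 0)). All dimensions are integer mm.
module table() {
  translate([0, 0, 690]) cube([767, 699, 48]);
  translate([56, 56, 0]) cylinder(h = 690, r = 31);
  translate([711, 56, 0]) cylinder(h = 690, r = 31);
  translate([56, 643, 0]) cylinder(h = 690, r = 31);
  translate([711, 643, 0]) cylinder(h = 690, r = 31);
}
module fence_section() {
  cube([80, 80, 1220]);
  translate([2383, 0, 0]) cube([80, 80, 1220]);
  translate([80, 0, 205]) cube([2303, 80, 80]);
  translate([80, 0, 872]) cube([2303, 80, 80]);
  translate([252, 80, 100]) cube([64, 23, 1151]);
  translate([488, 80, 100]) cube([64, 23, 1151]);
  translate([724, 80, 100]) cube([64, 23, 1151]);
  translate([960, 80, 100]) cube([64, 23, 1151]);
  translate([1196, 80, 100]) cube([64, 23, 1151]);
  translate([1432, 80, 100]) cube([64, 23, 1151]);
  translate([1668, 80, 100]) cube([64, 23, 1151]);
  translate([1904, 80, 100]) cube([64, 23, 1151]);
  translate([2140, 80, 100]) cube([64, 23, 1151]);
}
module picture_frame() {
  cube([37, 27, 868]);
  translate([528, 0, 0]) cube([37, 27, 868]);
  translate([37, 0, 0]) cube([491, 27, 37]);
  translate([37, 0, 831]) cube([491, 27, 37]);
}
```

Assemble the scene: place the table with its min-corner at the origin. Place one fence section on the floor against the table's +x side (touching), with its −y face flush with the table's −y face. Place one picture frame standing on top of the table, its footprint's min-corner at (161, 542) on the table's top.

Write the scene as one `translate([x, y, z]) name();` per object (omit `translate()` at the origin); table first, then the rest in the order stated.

table();
translate([767, 0, 0]) fence_section();
translate([161, 542, 738]) picture_frame();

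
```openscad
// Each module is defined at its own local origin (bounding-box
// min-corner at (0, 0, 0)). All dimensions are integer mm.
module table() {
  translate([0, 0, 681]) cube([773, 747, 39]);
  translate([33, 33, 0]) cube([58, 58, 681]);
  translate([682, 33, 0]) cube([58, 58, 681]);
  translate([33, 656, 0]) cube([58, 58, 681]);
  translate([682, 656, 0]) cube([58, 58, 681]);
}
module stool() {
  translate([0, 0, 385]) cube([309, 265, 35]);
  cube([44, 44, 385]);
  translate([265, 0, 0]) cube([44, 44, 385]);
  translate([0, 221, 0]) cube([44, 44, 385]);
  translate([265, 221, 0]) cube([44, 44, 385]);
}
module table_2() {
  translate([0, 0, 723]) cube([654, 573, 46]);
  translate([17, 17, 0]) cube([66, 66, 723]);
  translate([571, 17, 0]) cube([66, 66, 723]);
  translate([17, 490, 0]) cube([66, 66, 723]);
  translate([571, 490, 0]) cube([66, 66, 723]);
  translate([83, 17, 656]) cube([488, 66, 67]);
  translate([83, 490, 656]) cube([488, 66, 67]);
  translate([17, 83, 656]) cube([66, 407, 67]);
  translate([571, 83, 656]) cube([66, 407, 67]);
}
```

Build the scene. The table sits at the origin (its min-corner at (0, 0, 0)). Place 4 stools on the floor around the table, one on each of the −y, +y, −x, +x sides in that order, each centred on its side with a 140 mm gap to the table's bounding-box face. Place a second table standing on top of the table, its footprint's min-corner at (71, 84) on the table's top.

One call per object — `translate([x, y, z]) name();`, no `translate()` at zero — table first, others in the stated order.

table();
translate([232, -405, 0]) stool();
translate([232, 887, 0]) stool();
translate([-449, 241, 0]) stool();
translate([913, 241, 0]) stool();
translate([71, 84, 720]) table_2();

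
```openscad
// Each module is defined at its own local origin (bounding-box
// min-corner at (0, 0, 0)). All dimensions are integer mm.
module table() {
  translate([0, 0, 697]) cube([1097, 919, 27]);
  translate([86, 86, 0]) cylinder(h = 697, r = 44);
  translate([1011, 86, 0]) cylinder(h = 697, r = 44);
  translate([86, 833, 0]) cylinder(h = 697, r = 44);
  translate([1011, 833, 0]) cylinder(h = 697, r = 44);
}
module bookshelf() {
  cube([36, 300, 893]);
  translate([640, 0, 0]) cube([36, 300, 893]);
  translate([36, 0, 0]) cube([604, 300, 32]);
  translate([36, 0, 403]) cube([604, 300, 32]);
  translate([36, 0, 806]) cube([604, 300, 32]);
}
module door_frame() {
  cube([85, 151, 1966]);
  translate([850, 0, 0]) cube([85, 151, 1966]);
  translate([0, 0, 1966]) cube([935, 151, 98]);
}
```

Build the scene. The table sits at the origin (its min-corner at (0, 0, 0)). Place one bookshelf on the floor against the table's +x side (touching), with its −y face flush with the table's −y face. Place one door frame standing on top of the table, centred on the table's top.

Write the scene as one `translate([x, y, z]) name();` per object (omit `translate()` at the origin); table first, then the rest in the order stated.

table();
translate([1097, 0, 0]) bookshelf();
translate([81, 384, 724]) door_frame();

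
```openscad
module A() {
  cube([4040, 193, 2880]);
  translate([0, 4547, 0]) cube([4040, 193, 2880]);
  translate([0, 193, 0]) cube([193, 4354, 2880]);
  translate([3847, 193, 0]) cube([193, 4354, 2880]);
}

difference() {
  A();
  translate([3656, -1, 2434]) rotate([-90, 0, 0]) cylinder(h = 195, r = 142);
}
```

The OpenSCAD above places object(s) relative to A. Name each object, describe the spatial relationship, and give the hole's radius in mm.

The subtracted cylinder has r = 142 mm.

A is a house frame. The house frame has a circular hole through its front wall. The hole's radius is 142 mm.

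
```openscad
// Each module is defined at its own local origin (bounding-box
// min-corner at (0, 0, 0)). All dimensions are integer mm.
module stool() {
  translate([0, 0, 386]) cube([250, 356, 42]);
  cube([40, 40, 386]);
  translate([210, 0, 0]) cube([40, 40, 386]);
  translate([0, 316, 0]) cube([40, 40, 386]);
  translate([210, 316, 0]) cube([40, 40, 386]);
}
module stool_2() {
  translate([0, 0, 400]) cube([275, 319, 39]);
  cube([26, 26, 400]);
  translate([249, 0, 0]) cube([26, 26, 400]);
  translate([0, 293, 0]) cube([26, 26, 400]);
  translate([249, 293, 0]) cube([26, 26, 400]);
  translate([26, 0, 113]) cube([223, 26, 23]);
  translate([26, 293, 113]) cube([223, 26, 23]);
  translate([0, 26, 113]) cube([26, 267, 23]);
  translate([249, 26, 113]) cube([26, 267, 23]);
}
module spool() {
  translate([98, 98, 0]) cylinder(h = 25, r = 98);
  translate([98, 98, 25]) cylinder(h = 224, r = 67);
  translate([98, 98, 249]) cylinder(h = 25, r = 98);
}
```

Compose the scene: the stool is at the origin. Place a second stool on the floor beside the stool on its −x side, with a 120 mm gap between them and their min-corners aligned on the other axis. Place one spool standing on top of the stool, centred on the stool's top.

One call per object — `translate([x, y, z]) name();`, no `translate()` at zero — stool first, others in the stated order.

stool();
translate([-395, 0, 0]) stool_2();
translate([27, 80, 428]) spool();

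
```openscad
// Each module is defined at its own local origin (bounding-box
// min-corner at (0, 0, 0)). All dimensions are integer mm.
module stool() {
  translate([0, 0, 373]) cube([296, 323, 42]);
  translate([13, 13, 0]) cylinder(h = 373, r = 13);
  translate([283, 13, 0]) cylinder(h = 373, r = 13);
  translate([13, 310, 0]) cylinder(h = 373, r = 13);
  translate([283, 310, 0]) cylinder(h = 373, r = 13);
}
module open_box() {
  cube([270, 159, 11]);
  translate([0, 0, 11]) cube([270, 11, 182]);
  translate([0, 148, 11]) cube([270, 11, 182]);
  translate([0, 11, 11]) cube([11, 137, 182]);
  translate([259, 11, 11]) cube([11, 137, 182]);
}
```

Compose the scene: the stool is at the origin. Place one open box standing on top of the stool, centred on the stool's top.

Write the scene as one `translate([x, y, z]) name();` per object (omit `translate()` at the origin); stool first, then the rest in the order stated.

stool();
translate([13, 82, 415]) open_box();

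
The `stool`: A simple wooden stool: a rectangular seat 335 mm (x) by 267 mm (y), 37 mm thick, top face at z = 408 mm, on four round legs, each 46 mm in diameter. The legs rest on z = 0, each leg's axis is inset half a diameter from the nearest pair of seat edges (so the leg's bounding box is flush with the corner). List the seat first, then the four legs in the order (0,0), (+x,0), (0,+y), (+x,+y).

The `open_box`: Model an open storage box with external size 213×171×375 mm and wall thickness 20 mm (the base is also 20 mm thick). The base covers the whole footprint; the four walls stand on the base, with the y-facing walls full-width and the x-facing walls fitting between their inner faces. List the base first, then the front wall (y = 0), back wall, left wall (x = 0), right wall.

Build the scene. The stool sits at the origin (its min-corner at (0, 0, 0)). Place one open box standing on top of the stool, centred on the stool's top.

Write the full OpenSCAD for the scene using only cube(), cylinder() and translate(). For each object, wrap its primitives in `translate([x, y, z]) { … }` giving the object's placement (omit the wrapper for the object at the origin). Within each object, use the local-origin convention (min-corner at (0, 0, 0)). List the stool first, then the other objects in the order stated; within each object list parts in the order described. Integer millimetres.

translate([0, 0, 371]) cube([335, 267, 37]);
translate([23, 23, 0]) cylinder(h = 371, r = 23);
translate([312, 23, 0]) cylinder(h = 371, r = 23);
translate([23, 244, 0]) cylinder(h = 371, r = 23);
translate([312, 244, 0]) cylinder(h = 371, r = 23);
translate([61, 48, 408]) {
  cube([213, 171, 20]);
  translate([0, 0, 20]) cube([213, 20, 355]);
  translate([0, 151, 20]) cube([213, 20, 355]);
  translate([0, 20, 20]) cube([20, 131, 355]);
  translate([193, 20, 20]) cube([20, 131, 355]);
}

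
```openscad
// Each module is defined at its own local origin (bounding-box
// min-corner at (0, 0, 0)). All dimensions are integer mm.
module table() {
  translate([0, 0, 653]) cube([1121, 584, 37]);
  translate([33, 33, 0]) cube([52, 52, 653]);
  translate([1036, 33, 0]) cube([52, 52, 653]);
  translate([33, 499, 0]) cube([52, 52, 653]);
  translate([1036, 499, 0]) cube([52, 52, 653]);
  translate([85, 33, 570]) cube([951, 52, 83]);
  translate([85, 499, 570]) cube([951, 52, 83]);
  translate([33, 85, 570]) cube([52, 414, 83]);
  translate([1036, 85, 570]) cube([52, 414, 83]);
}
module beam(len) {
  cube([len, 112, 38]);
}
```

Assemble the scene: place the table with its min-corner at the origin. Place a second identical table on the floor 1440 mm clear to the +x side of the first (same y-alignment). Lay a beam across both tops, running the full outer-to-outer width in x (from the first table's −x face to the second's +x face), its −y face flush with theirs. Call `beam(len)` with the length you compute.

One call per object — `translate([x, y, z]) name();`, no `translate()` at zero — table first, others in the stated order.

table();
translate([2561, 0, 0]) table();
translate([0, 0, 690]) beam(3682);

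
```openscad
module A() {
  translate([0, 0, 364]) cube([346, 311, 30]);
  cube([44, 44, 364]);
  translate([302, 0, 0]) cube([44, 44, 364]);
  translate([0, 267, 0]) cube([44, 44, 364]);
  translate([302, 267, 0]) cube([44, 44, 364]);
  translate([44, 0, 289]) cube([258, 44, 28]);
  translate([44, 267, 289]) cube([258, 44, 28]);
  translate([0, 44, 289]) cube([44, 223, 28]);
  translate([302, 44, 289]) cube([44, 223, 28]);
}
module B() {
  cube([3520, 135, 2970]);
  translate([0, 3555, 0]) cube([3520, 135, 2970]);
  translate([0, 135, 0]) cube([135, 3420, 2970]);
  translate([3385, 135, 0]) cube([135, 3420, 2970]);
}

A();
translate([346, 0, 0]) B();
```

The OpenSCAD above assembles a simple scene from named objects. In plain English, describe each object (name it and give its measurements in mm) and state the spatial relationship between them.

A is a four-legged stool. The seat is 346×311 mm, 30 mm thick, top at z = 394 mm. It stands on four square legs, each 44×44 mm in cross-section, from z = 0 to the seat underside, each flush with a corner of the seat. Four stretchers, 44 mm wide and 28 mm tall, connect adjacent legs with their undersides at z = 289 mm, each running between the inner faces of the legs it joins and aligned with the legs' outer faces on the other axis.

B is the wall frame of a small rectangular building: four walls, each 2970 mm tall and 135 mm thick, enclosing a footprint 3520 mm (x) by 3690 mm (y) outside-to-outside, with no floor or roof. The front and back walls (the −y and +y sides) span the full width; the two side walls fit between them.

The house frame is against the stool's +x side, with their −y faces flush.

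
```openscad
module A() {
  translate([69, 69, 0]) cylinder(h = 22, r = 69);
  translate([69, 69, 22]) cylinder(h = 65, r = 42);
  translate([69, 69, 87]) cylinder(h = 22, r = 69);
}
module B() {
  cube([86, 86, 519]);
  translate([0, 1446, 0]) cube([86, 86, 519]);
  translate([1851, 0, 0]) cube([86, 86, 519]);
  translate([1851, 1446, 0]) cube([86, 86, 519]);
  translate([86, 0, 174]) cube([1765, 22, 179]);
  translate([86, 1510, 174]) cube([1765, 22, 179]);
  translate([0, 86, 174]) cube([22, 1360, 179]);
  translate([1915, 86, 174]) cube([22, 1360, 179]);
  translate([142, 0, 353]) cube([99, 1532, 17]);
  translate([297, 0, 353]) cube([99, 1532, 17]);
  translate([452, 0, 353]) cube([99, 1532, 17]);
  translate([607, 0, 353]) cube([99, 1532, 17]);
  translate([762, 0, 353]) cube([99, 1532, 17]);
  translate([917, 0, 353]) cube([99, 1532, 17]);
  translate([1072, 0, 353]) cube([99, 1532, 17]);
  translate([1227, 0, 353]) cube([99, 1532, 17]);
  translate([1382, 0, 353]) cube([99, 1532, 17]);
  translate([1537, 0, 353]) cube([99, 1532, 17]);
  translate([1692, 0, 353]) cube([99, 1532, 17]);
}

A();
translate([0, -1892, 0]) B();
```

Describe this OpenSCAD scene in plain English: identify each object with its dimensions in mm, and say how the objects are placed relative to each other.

A is a spool: two coaxial disc flanges of radius 69 mm and thickness 22 mm, joined by a core cylinder of radius 42 mm and height 65 mm. The lower flange rests on z = 0 and the three cylinders share a vertical axis.

B is a bed frame 1937 mm long (x) by 1532 mm wide (y). Four 86×86 mm corner posts, 519 mm tall, at the corners of the footprint. Four rails of 22 mm thickness and 179 mm height run between adjacent posts with their undersides at z = 174 mm, their outer faces flush with the outside of the frame (the two x-running rails run between the posts' inner faces; the two y-running rails run between the posts' inner faces). 11 slats, each 99 mm wide (x) and 17 mm thick, lie across the top of the two x-running rails, running the full 1532 mm width of the frame in y; the slats are evenly spaced along x between the inner faces of the end posts with equal gaps (rounded down to the nearest mm) at the −x end and between each pair — any rounding remainder accumulates at the +x end.

The bed frame is on the floor beside the spool on its −y side.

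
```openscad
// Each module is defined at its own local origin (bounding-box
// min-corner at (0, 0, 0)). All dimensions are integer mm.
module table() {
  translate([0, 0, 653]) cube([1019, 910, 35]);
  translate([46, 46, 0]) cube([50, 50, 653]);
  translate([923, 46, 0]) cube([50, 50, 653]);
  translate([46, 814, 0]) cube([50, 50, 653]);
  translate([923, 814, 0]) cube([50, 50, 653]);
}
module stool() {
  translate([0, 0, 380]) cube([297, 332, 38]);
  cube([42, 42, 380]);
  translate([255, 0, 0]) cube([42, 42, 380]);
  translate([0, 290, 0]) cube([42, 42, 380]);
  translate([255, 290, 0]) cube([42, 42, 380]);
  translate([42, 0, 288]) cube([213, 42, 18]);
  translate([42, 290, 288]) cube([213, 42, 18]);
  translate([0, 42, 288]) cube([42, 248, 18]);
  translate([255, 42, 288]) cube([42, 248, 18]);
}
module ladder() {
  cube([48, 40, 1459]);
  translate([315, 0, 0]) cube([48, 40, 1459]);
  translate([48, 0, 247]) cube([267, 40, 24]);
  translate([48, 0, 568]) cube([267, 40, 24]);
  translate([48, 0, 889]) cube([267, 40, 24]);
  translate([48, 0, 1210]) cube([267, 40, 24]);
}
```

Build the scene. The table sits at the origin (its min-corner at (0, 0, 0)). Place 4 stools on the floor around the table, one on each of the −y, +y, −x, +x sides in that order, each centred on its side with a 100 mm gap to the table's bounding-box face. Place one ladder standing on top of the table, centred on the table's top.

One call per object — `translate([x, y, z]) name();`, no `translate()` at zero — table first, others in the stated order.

table();
translate([361, -432, 0]) stool();
translate([361, 1010, 0]) stool();
translate([-397, 289, 0]) stool();
translate([1119, 289, 0]) stool();
translate([328, 435, 688]) ladder();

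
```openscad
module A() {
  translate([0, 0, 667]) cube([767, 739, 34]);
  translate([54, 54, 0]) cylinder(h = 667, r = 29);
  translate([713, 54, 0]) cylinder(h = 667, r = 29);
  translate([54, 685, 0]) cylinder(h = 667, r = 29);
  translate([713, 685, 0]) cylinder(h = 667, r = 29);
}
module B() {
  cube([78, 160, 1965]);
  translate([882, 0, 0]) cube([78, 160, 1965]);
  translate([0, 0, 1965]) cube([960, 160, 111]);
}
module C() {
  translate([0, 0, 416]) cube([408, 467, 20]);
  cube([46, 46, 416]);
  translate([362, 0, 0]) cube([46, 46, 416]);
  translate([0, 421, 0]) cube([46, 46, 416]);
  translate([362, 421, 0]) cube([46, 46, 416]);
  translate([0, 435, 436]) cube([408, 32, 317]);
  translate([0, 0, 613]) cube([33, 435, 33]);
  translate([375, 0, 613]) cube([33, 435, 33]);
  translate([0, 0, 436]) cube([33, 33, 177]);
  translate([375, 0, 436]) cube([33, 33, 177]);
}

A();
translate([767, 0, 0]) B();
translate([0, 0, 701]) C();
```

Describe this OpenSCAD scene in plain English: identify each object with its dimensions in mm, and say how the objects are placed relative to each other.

A is a table with a 767×739 mm rectangular top, 34 mm thick, top surface at z = 701 mm, supported by four round legs of 58 mm diameter, each leg's bounding box inset 25 mm from the nearest pair of top edges, running from the floor.

B is a door frame. The clear opening is 804 mm wide and 1965 mm high. Two 78 mm wide jambs, 160 mm deep, stand either side of the opening from the floor to the top of the opening. A 111 mm thick head sits across the top of both jambs, spanning the full outside width of the frame.

C is a chair: 408×467 mm seat, 20 mm thick, top at z = 436 mm, on four 46 mm square corner legs flush with the seat edges. A 32 mm thick backrest slab spans the full seat width, extending 317 mm above the seat top, its back face flush with the seat's +y edge. Two armrests of 33×33 mm section run along each side from the seat's front edge to the front of the backrest, top faces 210 mm above the seat top and outer faces flush with the seat's x-edges; a 33×33 mm post under the front of each armrest stands on the seat at the front corner.

The door frame is against the table's +x side, with their −y faces flush. The chair is on top of the table.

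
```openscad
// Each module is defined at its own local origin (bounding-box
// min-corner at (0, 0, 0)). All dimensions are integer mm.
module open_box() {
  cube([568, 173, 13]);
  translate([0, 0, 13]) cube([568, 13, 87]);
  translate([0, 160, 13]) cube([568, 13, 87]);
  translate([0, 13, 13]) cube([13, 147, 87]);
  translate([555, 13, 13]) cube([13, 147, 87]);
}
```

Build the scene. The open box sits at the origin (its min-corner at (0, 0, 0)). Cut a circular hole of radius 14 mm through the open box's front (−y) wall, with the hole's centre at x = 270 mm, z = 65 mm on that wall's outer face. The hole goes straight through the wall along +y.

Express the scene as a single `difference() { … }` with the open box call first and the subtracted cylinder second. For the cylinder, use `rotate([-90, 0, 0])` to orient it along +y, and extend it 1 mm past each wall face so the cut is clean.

difference() {
  open_box();
  translate([270, -1, 65]) rotate([-90, 0, 0]) cylinder(h = 15, r = 14);
}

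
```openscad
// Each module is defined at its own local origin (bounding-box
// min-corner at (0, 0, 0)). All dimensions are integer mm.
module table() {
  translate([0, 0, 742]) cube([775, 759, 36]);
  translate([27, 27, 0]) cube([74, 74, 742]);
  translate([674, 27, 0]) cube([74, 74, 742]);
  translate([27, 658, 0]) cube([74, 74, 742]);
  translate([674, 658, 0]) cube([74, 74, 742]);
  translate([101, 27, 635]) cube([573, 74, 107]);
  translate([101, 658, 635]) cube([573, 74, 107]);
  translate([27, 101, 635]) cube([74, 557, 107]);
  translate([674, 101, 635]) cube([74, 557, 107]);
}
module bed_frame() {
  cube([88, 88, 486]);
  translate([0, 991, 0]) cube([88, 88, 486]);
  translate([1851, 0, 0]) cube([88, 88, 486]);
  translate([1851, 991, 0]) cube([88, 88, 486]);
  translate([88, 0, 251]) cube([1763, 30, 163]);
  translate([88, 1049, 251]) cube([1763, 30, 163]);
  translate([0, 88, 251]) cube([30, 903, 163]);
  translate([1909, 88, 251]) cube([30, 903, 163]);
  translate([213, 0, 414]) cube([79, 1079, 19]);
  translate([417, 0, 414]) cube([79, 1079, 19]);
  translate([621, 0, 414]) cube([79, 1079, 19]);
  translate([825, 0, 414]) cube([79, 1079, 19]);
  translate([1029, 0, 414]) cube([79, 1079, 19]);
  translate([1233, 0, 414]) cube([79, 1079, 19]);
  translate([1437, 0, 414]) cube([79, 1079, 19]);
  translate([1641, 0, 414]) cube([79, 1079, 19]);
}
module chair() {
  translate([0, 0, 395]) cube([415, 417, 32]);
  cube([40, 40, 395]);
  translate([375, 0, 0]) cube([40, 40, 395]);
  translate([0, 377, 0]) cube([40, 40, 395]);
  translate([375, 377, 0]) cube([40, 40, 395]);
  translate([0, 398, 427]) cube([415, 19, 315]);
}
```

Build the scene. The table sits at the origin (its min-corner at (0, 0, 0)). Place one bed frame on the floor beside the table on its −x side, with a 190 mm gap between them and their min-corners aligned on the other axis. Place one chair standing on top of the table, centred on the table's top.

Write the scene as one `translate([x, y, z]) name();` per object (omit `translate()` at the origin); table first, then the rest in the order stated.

table();
translate([-2129, 0, 0]) bed_frame();
translate([180, 171, 778]) chair();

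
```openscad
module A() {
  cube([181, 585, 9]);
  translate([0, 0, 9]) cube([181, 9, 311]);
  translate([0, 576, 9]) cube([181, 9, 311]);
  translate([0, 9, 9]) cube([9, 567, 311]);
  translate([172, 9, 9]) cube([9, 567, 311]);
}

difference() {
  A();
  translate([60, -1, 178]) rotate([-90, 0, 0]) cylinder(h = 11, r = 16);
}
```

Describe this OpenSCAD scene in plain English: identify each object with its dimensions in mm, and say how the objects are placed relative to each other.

A is an open storage box with external size 181×585×320 mm and wall thickness 9 mm (the base is also 9 mm thick). The base covers the whole footprint; the four walls stand on the base, with the y-facing walls full-width and the x-facing walls fitting between their inner faces.

The open box has a circular hole of radius 16 mm through its front wall, centred at (x = 60, z = 178).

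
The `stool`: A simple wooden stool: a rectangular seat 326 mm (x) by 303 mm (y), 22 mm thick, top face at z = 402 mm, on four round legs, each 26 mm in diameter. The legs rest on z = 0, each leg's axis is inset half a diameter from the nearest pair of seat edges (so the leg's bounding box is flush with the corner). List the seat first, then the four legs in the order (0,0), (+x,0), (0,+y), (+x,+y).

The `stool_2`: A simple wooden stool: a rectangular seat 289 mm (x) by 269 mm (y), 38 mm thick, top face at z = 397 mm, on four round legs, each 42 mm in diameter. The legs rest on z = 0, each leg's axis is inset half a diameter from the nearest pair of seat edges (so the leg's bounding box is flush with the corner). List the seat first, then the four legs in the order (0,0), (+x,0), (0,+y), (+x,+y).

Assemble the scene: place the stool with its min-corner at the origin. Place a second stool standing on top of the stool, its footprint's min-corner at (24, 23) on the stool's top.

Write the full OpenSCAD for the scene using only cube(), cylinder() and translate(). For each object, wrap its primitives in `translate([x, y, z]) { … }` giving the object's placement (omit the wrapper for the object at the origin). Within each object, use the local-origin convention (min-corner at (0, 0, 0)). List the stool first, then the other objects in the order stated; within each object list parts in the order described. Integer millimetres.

translate([0, 0, 380]) cube([326, 303, 22]);
translate([13, 13, 0]) cylinder(h = 380, r = 13);
translate([313, 13, 0]) cylinder(h = 380, r = 13);
translate([13, 290, 0]) cylinder(h = 380, r = 13);
translate([313, 290, 0]) cylinder(h = 380, r = 13);
translate([24, 23, 402]) {
  translate([0, 0, 359]) cube([289, 269, 38]);
  translate([21, 21, 0]) cylinder(h = 359, r = 21);
  translate([268, 21, 0]) cylinder(h = 359, r = 21);
  translate([21, 248, 0]) cylinder(h = 359, r = 21);
  translate([268, 248, 0]) cylinder(h = 359, r = 21);
}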